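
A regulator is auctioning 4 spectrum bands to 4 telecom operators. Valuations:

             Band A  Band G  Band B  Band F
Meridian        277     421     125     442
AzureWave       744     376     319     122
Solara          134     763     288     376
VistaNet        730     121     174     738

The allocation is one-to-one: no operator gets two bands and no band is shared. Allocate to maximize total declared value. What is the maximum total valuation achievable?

This is a one-to-one assignment (maximum-weight bipartite matching).
Optimal: Meridian→Band B ($125M), AzureWave→Band A ($744M), Solara→Band G ($763M), VistaNet→Band F ($738M) — total 125+744+763+738 = $2370M.
Row-greedy (each operator in turn takes its best remaining band) gives $2123M, worse by 247.
Checked against all permutations: $2370M is optimal.

Max total: $2370M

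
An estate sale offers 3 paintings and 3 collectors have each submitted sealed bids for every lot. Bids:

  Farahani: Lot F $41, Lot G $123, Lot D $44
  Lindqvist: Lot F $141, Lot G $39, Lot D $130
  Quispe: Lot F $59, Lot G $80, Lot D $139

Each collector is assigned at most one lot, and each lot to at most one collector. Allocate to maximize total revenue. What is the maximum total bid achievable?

Max total: $403

Optimal: Farahani→Lot G ($123), Lindqvist→Lot F ($141), Quispe→Lot D ($139) — total 123+141+139 = $403.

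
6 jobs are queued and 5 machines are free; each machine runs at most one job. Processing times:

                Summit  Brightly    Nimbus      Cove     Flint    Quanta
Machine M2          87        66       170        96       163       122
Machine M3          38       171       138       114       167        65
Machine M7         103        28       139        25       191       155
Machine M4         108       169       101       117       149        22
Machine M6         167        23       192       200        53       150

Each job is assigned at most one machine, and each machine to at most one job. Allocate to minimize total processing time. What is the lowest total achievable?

Treat this as an assignment problem: match each job to one machine.
Optimal: Brightly→Machine M2 (66 min), Summit→Machine M3 (38 min), Cove→Machine M7 (25 min), Quanta→Machine M4 (22 min), Flint→Machine M6 (53 min) — total 66+38+25+22+53 = 204 min.
Min-entry greedy (repeatedly take the single cheapest remaining cell) gives 271 min, worse by 67.
Next-best assignment: Cove→Machine M2, Summit→Machine M3, Brightly→Machine M7, Quanta→Machine M4, Flint→Machine M6 = 237 min.
Swapping Quanta↔Summit (Quanta→Machine M3 65 min, Summit→Machine M4 108 min) adds 113.

Min total: 204 min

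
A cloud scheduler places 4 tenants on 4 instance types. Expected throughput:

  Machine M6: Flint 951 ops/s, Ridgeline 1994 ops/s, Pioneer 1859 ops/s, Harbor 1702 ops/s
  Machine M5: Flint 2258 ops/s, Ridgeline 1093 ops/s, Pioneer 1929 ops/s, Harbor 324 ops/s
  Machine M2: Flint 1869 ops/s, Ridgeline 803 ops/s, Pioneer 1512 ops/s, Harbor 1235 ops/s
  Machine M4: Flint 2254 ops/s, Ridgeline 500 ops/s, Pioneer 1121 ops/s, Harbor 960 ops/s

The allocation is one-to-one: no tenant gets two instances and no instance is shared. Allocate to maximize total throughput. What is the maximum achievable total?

Max total: 7412 ops/s

Optimal: Flint→Machine M4 (2254 ops/s), Ridgeline→Machine M6 (1994 ops/s), Pioneer→Machine M5 (1929 ops/s), Harbor→Machine M2 (1235 ops/s) — total 2254+1994+1929+1235 = 7412 ops/s.
Column-greedy (each instance in turn goes to its best remaining tenant) gives 6724 ops/s, worse by 688.
Next-best assignment: Flint→Machine M2, Ridgeline→Machine M6, Pioneer→Machine M5, Harbor→Machine M4 = 6752 ops/s.
Every other assignment is strictly worse.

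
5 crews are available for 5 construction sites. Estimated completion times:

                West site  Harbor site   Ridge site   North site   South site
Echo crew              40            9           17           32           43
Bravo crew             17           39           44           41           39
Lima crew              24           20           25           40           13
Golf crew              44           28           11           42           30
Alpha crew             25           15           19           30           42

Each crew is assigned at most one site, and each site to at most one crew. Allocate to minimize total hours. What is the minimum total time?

Treat this as an assignment problem: match each crew to one site.
Optimal: Echo crew→Harbor site (9 hours), Bravo crew→West site (17 hours), Lima crew→South site (13 hours), Golf crew→Ridge site (11 hours), Alpha crew→North site (30 hours) — total 9+17+13+11+30 = 80 hours.
Next-best assignment: Echo crew→North site, Bravo crew→West site, Lima crew→South site, Golf crew→Ridge site, Alpha crew→Harbor site = 88 hours.
No other one-to-one assignment undercuts 80 hours.

Min total: 80 hours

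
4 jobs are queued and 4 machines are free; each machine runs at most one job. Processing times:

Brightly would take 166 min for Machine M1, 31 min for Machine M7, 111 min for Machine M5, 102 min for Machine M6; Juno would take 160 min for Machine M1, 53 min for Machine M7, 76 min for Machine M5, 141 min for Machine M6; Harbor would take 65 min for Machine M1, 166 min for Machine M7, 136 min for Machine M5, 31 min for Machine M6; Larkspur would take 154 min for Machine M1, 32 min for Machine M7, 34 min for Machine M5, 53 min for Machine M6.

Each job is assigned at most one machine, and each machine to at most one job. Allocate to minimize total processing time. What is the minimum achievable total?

Min total: 225 min

Optimal: Brightly→Machine M7 (31 min), Juno→Machine M5 (76 min), Harbor→Machine M1 (65 min), Larkspur→Machine M6 (53 min) — total 31+76+65+53 = 225 min.
Column-greedy (each machine in turn goes to its cheapest remaining job) gives 271 min, worse by 46.
Swapping Harbor↔Juno (Harbor→Machine M5 136 min, Juno→Machine M1 160 min) adds 155.
Every other assignment is strictly worse.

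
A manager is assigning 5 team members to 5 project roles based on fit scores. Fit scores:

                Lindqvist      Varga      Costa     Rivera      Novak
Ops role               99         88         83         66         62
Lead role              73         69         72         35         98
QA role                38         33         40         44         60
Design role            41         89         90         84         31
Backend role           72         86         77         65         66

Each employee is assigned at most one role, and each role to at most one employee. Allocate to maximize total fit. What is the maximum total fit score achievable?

Optimal: Lindqvist→Ops role (99 pts), Varga→Backend role (86 pts), Costa→Design role (90 pts), Rivera→QA role (44 pts), Novak→Lead role (98 pts) — total 99+86+90+44+98 = 417 pts.
Row-greedy (each employee in turn takes its best remaining role) gives 407 pts, worse by 10.
Checked against all permutations: 417 pts is optimal.

Maximum total: 417 pts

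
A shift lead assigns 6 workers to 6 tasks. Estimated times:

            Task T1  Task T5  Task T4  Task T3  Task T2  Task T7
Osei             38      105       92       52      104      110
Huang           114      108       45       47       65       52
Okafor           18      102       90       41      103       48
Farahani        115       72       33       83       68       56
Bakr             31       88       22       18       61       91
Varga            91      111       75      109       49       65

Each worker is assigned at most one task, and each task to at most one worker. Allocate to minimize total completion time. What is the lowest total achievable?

Min total: 265 min

Optimal: Osei→Task T3 (52 min), Huang→Task T7 (52 min), Okafor→Task T1 (18 min), Farahani→Task T5 (72 min), Bakr→Task T4 (22 min), Varga→Task T2 (49 min) — total 52+52+18+72+22+49 = 265 min.
Column-greedy (each task in turn goes to its cheapest remaining worker) gives 318 min, worse by 53.
Swapping Varga↔Bakr (Varga→Task T4 75 min, Bakr→Task T2 61 min) adds 65.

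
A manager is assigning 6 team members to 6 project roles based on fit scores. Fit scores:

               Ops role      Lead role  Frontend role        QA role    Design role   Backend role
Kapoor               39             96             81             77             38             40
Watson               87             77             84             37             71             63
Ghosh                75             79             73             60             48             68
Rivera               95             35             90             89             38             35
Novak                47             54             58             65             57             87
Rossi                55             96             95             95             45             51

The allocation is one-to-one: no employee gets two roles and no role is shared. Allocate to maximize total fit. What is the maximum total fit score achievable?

Max total: 517 pts

Optimal: Kapoor→Lead role (96 pts), Watson→Design role (71 pts), Ghosh→Frontend role (73 pts), Rivera→Ops role (95 pts), Novak→Backend role (87 pts), Rossi→QA role (95 pts) — total 96+71+73+95+87+95 = 517 pts.
Max-entry greedy (repeatedly take the single best remaining cell) gives 504 pts, worse by 13.
Swapping Kapoor↔Novak (Kapoor→Backend role 40 pts, Novak→Lead role 54 pts) loses 89.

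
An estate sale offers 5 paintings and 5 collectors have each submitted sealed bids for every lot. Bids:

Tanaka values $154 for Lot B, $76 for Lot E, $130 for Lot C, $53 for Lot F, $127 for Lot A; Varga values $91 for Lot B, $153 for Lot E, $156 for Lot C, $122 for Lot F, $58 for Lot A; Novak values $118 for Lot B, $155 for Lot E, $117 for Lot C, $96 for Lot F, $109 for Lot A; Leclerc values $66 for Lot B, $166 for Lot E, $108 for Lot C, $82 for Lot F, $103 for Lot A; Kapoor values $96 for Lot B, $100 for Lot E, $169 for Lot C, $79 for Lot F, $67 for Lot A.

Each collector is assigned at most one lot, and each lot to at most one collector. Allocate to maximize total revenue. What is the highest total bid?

Max total: $720

This is a one-to-one assignment (maximum-weight bipartite matching).
Optimal: Tanaka→Lot B ($154), Varga→Lot F ($122), Novak→Lot A ($109), Leclerc→Lot E ($166), Kapoor→Lot C ($169) — total 154+122+109+166+169 = $720.
Row-greedy (each collector in turn takes its best remaining lot) gives $647, worse by 73.
Next-best assignment: Tanaka→Lot B, Varga→Lot F, Novak→Lot E, Leclerc→Lot A, Kapoor→Lot C = $703.
Swapping Leclerc↔Varga (Leclerc→Lot F $82, Varga→Lot E $153) loses 53.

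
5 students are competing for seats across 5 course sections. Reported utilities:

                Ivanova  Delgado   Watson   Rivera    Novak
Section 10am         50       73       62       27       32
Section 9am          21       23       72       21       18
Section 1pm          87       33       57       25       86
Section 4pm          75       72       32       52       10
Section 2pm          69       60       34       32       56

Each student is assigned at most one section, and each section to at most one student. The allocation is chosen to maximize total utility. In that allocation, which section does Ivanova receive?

This is the linear assignment problem.
Optimal: Ivanova→Section 2pm (69 points), Delgado→Section 10am (73 points), Watson→Section 9am (72 points), Rivera→Section 4pm (52 points), Novak→Section 1pm (86 points) — total 69+73+72+52+86 = 352 points.
Column-greedy (each section in turn goes to its best remaining student) gives 340 points, worse by 12.
Next-best assignment: Ivanova→Section 1pm, Delgado→Section 10am, Watson→Section 9am, Rivera→Section 4pm, Novak→Section 2pm = 340 points.
Checked against all permutations: 352 points is optimal.
Ivanova's own top section is Section 1pm (87 points), but forcing Ivanova→Section 1pm and reassigning the rest optimally gives only 340 points — worse by 12.

Ivanova receives Section 2pm.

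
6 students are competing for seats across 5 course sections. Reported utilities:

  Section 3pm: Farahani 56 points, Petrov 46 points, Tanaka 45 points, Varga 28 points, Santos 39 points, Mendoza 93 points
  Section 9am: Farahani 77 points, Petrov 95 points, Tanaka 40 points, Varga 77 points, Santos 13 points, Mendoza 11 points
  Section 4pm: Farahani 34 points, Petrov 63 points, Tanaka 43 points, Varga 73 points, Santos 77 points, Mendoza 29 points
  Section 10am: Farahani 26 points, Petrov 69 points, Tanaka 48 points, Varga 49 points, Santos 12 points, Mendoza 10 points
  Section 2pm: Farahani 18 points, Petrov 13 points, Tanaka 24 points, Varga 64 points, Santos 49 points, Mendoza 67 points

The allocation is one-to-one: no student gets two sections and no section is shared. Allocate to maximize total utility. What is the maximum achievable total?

Optimal: Mendoza→Section 3pm (93 points), Farahani→Section 9am (77 points), Santos→Section 4pm (77 points), Petrov→Section 10am (69 points), Varga→Section 2pm (64 points) — total 93+77+77+69+64 = 380 points.
Column-greedy (each section in turn goes to its best remaining student) gives 338 points, worse by 42.

Max total: 380 points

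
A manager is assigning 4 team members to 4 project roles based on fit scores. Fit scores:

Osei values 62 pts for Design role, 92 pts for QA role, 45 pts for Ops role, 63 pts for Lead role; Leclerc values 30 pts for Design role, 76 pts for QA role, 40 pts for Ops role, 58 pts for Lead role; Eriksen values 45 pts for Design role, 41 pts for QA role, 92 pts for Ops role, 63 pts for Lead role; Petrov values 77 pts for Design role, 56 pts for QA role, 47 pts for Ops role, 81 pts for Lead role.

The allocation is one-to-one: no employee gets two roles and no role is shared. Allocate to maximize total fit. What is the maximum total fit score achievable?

Maximum total: 319 pts

Optimal: Osei→QA role (92 pts), Leclerc→Lead role (58 pts), Eriksen→Ops role (92 pts), Petrov→Design role (77 pts) — total 92+58+92+77 = 319 pts.
Max-entry greedy (repeatedly take the single best remaining cell) gives 295 pts, worse by 24.
Next-best assignment: Osei→Design role, Leclerc→QA role, Eriksen→Ops role, Petrov→Lead role = 311 pts.
Swapping Osei↔Petrov (Osei→Design role 62 pts, Petrov→QA role 56 pts) loses 51.
No other one-to-one assignment exceeds 319 pts.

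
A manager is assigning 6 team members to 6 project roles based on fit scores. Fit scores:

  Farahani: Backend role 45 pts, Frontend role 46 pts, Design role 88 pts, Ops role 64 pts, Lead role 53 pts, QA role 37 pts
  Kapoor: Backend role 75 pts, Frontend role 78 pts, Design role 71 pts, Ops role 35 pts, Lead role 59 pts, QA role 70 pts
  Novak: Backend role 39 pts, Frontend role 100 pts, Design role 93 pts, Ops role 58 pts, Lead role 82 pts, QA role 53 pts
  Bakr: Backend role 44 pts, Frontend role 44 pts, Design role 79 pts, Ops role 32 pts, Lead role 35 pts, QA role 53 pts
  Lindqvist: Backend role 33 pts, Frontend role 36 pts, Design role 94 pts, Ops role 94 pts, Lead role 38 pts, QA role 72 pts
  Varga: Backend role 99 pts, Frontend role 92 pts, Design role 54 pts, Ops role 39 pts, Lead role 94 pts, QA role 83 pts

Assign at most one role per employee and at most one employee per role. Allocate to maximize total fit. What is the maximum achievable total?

Max total: 504 pts

This is the linear assignment problem.
Optimal: Farahani→Design role (88 pts), Kapoor→Backend role (75 pts), Novak→Frontend role (100 pts), Bakr→QA role (53 pts), Lindqvist→Ops role (94 pts), Varga→Lead role (94 pts) — total 88+75+100+53+94+94 = 504 pts.
Max-entry greedy (repeatedly take the single best remaining cell) gives 462 pts, worse by 42.
Swapping Kapoor↔Varga (Kapoor→Lead role 59 pts, Varga→Backend role 99 pts) loses 11.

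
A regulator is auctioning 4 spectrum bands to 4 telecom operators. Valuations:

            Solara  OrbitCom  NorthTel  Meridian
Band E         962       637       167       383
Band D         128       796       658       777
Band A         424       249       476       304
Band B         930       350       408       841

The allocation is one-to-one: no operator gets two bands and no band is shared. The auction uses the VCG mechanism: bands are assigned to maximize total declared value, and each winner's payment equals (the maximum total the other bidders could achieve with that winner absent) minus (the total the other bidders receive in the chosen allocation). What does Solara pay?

Efficient allocation: Solara→Band E ($962M), OrbitCom→Band D ($796M), NorthTel→Band A ($476M), Meridian→Band B ($841M); total welfare W = $3075M.
Solara receives Band E at value $962M, so the others get W − 962 = $2113M.
Without Solara: best allocation of the remaining 3 bidders over all 4 bands is OrbitCom→Band E ($637M), NorthTel→Band D ($658M), Meridian→Band B ($841M), total $2136M.
VCG payment = (others' best without Solara) − (others' welfare with Solara) = 2136 − 2113 = $23M.

Solara pays $23M.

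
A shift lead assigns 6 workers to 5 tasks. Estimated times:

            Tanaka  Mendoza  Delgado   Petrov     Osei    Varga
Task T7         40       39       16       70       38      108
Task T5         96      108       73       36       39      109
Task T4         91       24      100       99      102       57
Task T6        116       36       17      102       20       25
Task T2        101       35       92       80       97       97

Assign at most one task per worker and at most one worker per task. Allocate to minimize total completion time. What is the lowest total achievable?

Min total: 164 min

Optimal: Delgado→Task T7 (16 min), Petrov→Task T5 (36 min), Varga→Task T4 (57 min), Osei→Task T6 (20 min), Mendoza→Task T2 (35 min) — total 16+36+57+20+35 = 164 min.
Column-greedy (each task in turn goes to its cheapest remaining worker) gives 193 min, worse by 29.
Next-best assignment: Osei→Task T7, Petrov→Task T5, Varga→Task T4, Delgado→Task T6, Mendoza→Task T2 = 183 min.
Swapping Mendoza↔Osei (Mendoza→Task T6 36 min, Osei→Task T2 97 min) adds 78.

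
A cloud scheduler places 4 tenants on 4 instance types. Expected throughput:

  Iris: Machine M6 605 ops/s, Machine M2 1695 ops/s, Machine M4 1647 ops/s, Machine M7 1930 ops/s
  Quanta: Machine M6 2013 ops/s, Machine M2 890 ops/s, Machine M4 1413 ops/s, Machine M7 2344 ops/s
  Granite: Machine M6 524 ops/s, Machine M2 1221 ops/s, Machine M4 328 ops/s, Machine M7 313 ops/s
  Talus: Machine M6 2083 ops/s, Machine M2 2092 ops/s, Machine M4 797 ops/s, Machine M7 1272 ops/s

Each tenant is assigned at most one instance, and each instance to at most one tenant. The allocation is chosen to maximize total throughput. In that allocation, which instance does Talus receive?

Optimal: Iris→Machine M4 (1647 ops/s), Quanta→Machine M7 (2344 ops/s), Granite→Machine M2 (1221 ops/s), Talus→Machine M6 (2083 ops/s) — total 1647+2344+1221+2083 = 7295 ops/s.
Column-greedy (each instance in turn goes to its best remaining tenant) gives 5504 ops/s, worse by 1791.
Swapping Granite↔Talus (Granite→Machine M6 524 ops/s, Talus→Machine M2 2092 ops/s) loses 688.
Talus's own top instance is Machine M2 (2092 ops/s), but forcing Talus→Machine M2 and reassigning the rest optimally gives only 6607 ops/s — worse by 688.

Talus receives Machine M6.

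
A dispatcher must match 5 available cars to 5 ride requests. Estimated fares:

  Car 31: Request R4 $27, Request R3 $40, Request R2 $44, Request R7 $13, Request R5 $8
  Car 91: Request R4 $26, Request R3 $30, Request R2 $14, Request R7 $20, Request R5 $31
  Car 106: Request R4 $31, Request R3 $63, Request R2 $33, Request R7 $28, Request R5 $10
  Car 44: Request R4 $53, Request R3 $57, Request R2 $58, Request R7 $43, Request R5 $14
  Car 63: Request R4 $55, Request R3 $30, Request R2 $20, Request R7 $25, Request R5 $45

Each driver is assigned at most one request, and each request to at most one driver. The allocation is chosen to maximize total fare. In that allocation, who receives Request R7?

Car 44 receives Request R7.

Treat this as an assignment problem: match each driver to one request.
Optimal: Car 31→Request R2 ($44), Car 91→Request R5 ($31), Car 106→Request R3 ($63), Car 44→Request R7 ($43), Car 63→Request R4 ($55) — total 44+31+63+43+55 = $236.
Column-greedy (each request in turn goes to its best remaining driver) gives $204, worse by 32.
No other one-to-one assignment exceeds $236.
Car 44's own top request is Request R2 ($58), but forcing Car 44→Request R2 and reassigning the rest optimally gives only $220 — worse by 16.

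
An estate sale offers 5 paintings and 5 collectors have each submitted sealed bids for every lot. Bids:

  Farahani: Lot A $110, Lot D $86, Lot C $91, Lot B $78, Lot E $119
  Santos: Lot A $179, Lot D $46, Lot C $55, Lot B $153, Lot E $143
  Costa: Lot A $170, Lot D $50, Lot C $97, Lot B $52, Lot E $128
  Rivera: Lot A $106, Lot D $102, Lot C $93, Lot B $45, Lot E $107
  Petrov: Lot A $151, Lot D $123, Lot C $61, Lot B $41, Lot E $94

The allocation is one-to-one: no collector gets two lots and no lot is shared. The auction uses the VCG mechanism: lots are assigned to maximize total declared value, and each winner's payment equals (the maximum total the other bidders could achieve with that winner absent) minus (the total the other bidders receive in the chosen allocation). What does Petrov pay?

Petrov pays $9.

Efficient allocation: Farahani→Lot E ($119), Santos→Lot B ($153), Costa→Lot A ($170), Rivera→Lot C ($93), Petrov→Lot D ($123); total welfare W = $658.
Petrov receives Lot D at value $123, so the others get W − 123 = $535.
Without Petrov: best allocation of the remaining 4 bidders over all 5 lots is Farahani→Lot E ($119), Santos→Lot B ($153), Costa→Lot A ($170), Rivera→Lot D ($102), total $544.
VCG payment = (others' best without Petrov) − (others' welfare with Petrov) = 544 − 535 = $9.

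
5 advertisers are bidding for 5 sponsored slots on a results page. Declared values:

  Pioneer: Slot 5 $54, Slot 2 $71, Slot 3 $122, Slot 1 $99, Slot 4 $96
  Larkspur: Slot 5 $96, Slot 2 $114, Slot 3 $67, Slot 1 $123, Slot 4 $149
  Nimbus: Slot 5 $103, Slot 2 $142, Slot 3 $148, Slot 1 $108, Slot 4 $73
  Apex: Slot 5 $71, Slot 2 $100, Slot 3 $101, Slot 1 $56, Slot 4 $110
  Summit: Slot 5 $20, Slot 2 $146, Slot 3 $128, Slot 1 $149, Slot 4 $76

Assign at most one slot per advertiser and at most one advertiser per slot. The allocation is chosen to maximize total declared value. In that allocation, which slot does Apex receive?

Apex receives Slot 5.

Treat this as an assignment problem: match each advertiser to one slot.
Optimal: Pioneer→Slot 3 ($122), Larkspur→Slot 4 ($149), Nimbus→Slot 2 ($142), Apex→Slot 5 ($71), Summit→Slot 1 ($149) — total 122+149+142+71+149 = $633.
Apex's own top slot is Slot 4 ($110), but forcing Apex→Slot 4 and reassigning the rest optimally gives only $619 — worse by 14.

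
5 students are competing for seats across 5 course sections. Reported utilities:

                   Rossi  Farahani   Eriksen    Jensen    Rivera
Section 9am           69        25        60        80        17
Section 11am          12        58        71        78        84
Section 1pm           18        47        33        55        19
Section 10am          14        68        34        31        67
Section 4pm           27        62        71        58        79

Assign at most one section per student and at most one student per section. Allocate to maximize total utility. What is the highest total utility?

Optimal: Rossi→Section 9am (69 points), Farahani→Section 10am (68 points), Eriksen→Section 4pm (71 points), Jensen→Section 1pm (55 points), Rivera→Section 11am (84 points) — total 69+68+71+55+84 = 347 points.
Column-greedy (each section in turn goes to its best remaining student) gives 272 points, worse by 75.
Swapping Eriksen↔Farahani (Eriksen→Section 10am 34 points, Farahani→Section 4pm 62 points) loses 43.

Max total: 347 points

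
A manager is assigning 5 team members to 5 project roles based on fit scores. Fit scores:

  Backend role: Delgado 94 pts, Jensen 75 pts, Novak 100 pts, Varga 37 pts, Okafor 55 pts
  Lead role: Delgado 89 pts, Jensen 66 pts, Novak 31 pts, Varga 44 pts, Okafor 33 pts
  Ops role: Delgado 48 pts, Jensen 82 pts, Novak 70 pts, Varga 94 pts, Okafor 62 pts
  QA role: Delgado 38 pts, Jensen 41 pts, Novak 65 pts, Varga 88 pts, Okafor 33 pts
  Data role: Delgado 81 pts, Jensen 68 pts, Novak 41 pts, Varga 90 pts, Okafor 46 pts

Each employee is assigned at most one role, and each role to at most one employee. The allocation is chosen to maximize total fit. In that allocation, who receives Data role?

Jensen receives Data role.

This is the linear assignment problem.
Optimal: Delgado→Lead role (89 pts), Jensen→Data role (68 pts), Novak→Backend role (100 pts), Varga→QA role (88 pts), Okafor→Ops role (62 pts) — total 89+68+100+88+62 = 407 pts.
Column-greedy (each role in turn goes to its best remaining employee) gives 370 pts, worse by 37.
Next-best assignment: Delgado→Lead role, Jensen→Ops role, Novak→Backend role, Varga→QA role, Okafor→Data role = 405 pts.
Checked against all permutations: 407 pts is optimal.
Jensen's own top role is Ops role (82 pts), but forcing Jensen→Ops role and reassigning the rest optimally gives only 405 pts — worse by 2.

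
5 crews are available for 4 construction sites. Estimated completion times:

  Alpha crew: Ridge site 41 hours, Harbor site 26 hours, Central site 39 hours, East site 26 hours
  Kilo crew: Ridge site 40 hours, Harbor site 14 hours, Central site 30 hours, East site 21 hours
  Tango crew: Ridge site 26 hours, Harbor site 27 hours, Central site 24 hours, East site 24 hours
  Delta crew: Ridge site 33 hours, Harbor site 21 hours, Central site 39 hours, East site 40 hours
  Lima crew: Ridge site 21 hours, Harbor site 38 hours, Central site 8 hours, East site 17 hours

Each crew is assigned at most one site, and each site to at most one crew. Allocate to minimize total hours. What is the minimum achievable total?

Minimum total: 74 hours

Optimal: Tango crew→Ridge site (26 hours), Kilo crew→Harbor site (14 hours), Lima crew→Central site (8 hours), Alpha crew→East site (26 hours) — total 26+14+8+26 = 74 hours.
Column-greedy (each site in turn goes to its cheapest remaining crew) gives 85 hours, worse by 11.
Next-best assignment: Tango crew→Ridge site, Delta crew→Harbor site, Lima crew→Central site, Kilo crew→East site = 76 hours.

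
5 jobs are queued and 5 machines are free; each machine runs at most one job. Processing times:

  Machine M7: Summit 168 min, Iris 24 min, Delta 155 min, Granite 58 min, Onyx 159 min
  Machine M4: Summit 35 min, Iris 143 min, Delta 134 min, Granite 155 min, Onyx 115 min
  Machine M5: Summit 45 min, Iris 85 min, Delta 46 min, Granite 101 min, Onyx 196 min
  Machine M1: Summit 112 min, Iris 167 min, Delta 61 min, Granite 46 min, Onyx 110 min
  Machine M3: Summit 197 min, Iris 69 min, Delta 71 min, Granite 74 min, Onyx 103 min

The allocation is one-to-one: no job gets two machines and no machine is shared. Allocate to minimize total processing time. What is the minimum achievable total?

Minimum total: 254 min

Treat this as an assignment problem: match each job to one machine.
Optimal: Summit→Machine M4 (35 min), Iris→Machine M7 (24 min), Delta→Machine M5 (46 min), Granite→Machine M1 (46 min), Onyx→Machine M3 (103 min) — total 35+24+46+46+103 = 254 min.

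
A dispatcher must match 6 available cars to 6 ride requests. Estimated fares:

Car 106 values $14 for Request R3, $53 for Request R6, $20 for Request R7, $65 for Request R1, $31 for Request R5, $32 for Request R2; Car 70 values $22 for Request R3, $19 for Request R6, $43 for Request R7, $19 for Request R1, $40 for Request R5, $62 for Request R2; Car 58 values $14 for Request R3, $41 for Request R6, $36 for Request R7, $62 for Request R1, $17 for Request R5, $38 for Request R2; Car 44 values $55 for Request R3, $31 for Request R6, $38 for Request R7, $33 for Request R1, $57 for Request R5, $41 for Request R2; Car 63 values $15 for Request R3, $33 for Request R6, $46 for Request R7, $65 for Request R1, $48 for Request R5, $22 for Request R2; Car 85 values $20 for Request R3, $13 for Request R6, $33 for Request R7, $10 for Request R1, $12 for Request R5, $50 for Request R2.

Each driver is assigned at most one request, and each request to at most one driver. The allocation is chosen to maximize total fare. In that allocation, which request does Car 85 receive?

Car 85 receives Request R7.

Optimal: Car 106→Request R6 ($53), Car 70→Request R2 ($62), Car 58→Request R1 ($62), Car 44→Request R3 ($55), Car 63→Request R5 ($48), Car 85→Request R7 ($33) — total 53+62+62+55+48+33 = $313.
Swapping Car 70↔Car 63 (Car 70→Request R5 $40, Car 63→Request R2 $22) loses 48.
Car 85's own top request is Request R2 ($50), but forcing Car 85→Request R2 and reassigning the rest optimally gives only $311 — worse by 2.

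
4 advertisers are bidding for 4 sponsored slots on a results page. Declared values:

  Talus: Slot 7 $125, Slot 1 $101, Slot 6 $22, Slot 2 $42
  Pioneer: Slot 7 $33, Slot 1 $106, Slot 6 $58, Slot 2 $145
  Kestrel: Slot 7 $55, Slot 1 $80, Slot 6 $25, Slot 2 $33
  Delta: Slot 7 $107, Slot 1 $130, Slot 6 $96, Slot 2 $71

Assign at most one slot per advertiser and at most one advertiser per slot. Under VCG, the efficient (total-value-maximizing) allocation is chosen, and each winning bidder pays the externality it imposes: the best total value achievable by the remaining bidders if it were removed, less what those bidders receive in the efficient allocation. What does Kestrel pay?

Kestrel pays $34.

Efficient allocation: Talus→Slot 7 ($125), Pioneer→Slot 2 ($145), Kestrel→Slot 1 ($80), Delta→Slot 6 ($96); total welfare W = $446.
Kestrel receives Slot 1 at value $80, so the others get W − 80 = $366.
Without Kestrel: best allocation of the remaining 3 bidders over all 4 slots is Talus→Slot 7 ($125), Pioneer→Slot 2 ($145), Delta→Slot 1 ($130), total $400.
VCG payment = (others' best without Kestrel) − (others' welfare with Kestrel) = 400 − 366 = $34.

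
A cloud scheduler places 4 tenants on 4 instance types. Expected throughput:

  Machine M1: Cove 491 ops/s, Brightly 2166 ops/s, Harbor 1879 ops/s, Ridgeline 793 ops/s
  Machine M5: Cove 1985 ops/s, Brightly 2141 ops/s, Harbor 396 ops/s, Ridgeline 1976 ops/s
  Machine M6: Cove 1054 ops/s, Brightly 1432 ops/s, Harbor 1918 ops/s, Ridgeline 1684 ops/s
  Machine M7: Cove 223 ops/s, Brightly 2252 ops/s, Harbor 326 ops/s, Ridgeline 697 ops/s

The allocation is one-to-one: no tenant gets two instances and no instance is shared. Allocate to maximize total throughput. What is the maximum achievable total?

Maximum total: 7800 ops/s

Optimal: Cove→Machine M5 (1985 ops/s), Brightly→Machine M7 (2252 ops/s), Harbor→Machine M1 (1879 ops/s), Ridgeline→Machine M6 (1684 ops/s) — total 1985+2252+1879+1684 = 7800 ops/s.
Row-greedy (each tenant in turn takes its best remaining instance) gives 6948 ops/s, worse by 852.
Next-best assignment: Cove→Machine M6, Brightly→Machine M7, Harbor→Machine M1, Ridgeline→Machine M5 = 7161 ops/s.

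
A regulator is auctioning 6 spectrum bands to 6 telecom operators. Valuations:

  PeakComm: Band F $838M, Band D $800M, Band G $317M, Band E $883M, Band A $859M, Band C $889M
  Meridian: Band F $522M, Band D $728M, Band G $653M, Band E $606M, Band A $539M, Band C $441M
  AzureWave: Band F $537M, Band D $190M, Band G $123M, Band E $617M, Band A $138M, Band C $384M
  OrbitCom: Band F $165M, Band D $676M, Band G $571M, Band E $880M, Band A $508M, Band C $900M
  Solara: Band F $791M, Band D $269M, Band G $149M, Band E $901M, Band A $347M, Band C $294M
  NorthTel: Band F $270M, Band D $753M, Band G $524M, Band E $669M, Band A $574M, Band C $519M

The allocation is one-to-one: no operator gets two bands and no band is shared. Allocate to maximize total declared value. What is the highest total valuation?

Treat this as an assignment problem: match each operator to one band.
Optimal: PeakComm→Band A ($859M), Meridian→Band G ($653M), AzureWave→Band F ($537M), OrbitCom→Band C ($900M), Solara→Band E ($901M), NorthTel→Band D ($753M) — total 859+653+537+900+901+753 = $4603M.
Row-greedy (each operator in turn takes its best remaining band) gives $4170M, worse by 433.
Next-best assignment: PeakComm→Band A, Meridian→Band G, AzureWave→Band E, OrbitCom→Band C, Solara→Band F, NorthTel→Band D = $4573M.

Max total: $4603M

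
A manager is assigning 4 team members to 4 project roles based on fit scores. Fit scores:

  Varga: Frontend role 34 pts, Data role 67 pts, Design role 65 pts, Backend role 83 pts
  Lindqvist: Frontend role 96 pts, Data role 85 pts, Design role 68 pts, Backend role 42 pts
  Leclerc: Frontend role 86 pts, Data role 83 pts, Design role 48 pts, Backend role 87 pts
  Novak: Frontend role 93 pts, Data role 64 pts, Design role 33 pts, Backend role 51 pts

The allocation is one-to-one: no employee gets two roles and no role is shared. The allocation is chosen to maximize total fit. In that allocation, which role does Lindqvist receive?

Lindqvist receives Data role.

Treat this as an assignment problem: match each employee to one role.
Optimal: Varga→Design role (65 pts), Lindqvist→Data role (85 pts), Leclerc→Backend role (87 pts), Novak→Frontend role (93 pts) — total 65+85+87+93 = 330 pts.
Column-greedy (each role in turn goes to its best remaining employee) gives 295 pts, worse by 35.
Next-best assignment: Varga→Backend role, Lindqvist→Design role, Leclerc→Data role, Novak→Frontend role = 327 pts.
Swapping Leclerc↔Lindqvist (Leclerc→Data role 83 pts, Lindqvist→Backend role 42 pts) loses 47.
No other one-to-one assignment exceeds 330 pts.
Lindqvist's own top role is Frontend role (96 pts), but forcing Lindqvist→Frontend role and reassigning the rest optimally gives only 312 pts — worse by 18.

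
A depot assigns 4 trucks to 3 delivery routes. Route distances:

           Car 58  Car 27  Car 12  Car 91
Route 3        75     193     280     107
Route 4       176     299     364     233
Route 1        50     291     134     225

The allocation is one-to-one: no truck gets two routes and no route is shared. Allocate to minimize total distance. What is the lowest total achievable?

Optimal: Car 91→Route 3 (107 km), Car 58→Route 4 (176 km), Car 12→Route 1 (134 km) — total 107+176+134 = 417 km.
Min-entry greedy (repeatedly take the single cheapest remaining cell) gives 456 km, worse by 39.
Next-best assignment: Car 58→Route 3, Car 91→Route 4, Car 12→Route 1 = 442 km.
Swapping Car 58↔Car 12 (Car 58→Route 1 50 km, Car 12→Route 4 364 km) adds 104.

Min total: 417 km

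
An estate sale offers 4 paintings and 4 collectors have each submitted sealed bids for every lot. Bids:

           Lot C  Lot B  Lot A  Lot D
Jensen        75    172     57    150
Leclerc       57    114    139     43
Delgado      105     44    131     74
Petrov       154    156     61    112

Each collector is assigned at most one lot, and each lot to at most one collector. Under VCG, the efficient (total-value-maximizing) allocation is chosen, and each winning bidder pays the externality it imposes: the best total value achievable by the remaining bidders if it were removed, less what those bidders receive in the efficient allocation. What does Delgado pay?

Efficient allocation: Jensen→Lot D ($150), Leclerc→Lot A ($139), Delgado→Lot C ($105), Petrov→Lot B ($156); total welfare W = $550.
Delgado receives Lot C at value $105, so the others get W − 105 = $445.
Without Delgado: best allocation of the remaining 3 bidders over all 4 lots is Jensen→Lot B ($172), Leclerc→Lot A ($139), Petrov→Lot C ($154), total $465.
VCG payment = (others' best without Delgado) − (others' welfare with Delgado) = 465 − 445 = $20.

Delgado pays $20.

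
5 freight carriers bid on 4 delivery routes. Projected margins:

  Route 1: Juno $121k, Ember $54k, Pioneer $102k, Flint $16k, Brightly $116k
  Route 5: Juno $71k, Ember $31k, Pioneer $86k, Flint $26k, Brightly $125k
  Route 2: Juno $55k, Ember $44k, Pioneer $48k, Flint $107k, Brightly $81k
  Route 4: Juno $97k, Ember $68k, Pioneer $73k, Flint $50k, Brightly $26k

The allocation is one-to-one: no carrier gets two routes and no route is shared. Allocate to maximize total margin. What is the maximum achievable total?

Optimal: Pioneer→Route 1 ($102k), Brightly→Route 5 ($125k), Flint→Route 2 ($107k), Juno→Route 4 ($97k) — total 102+125+107+97 = $431k.
Max-entry greedy (repeatedly take the single best remaining cell) gives $426k, worse by 5.
Next-best assignment: Juno→Route 1, Brightly→Route 5, Flint→Route 2, Pioneer→Route 4 = $426k.
No other one-to-one assignment exceeds $431k.

Max total: $431k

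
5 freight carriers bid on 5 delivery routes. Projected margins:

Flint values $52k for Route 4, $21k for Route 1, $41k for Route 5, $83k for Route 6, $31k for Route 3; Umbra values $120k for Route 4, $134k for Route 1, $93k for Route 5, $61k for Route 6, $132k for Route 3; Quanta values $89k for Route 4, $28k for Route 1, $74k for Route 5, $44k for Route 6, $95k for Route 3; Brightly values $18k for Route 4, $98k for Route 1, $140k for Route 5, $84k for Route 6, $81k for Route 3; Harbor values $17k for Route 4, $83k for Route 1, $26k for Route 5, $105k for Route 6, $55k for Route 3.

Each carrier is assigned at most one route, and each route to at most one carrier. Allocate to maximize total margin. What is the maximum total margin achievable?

Maximum total: $527k

Optimal: Flint→Route 6 ($83k), Umbra→Route 3 ($132k), Quanta→Route 4 ($89k), Brightly→Route 5 ($140k), Harbor→Route 1 ($83k) — total 83+132+89+140+83 = $527k.
Column-greedy (each route in turn goes to its best remaining carrier) gives $428k, worse by 99.
Every other assignment is strictly worse.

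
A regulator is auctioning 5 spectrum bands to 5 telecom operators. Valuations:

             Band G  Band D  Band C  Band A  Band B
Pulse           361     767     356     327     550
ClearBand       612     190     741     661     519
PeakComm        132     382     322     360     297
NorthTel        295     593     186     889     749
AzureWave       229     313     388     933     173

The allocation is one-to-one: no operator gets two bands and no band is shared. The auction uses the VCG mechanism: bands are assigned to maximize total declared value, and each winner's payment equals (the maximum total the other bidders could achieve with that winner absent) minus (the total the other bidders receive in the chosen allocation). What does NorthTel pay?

NorthTel pays $104M.

Efficient allocation: Pulse→Band D ($767M), ClearBand→Band G ($612M), PeakComm→Band C ($322M), NorthTel→Band B ($749M), AzureWave→Band A ($933M); total welfare W = $3383M.
NorthTel receives Band B at value $749M, so the others get W − 749 = $2634M.
Without NorthTel: best allocation of the remaining 4 bidders over all 5 bands is Pulse→Band D ($767M), ClearBand→Band C ($741M), PeakComm→Band B ($297M), AzureWave→Band A ($933M), total $2738M.
VCG payment = (others' best without NorthTel) − (others' welfare with NorthTel) = 2738 − 2634 = $104M.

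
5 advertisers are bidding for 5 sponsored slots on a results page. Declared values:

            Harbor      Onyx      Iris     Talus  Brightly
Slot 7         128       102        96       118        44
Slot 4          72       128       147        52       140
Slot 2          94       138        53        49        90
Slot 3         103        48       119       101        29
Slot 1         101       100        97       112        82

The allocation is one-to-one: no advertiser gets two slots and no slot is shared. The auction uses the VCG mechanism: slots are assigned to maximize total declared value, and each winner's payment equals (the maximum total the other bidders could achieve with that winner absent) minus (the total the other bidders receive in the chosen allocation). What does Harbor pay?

Efficient allocation: Harbor→Slot 7 ($128), Onyx→Slot 2 ($138), Iris→Slot 3 ($119), Talus→Slot 1 ($112), Brightly→Slot 4 ($140); total welfare W = $637.
Harbor receives Slot 7 at value $128, so the others get W − 128 = $509.
Without Harbor: best allocation of the remaining 4 bidders over all 5 slots is Onyx→Slot 2 ($138), Iris→Slot 3 ($119), Talus→Slot 7 ($118), Brightly→Slot 4 ($140), total $515.
VCG payment = (others' best without Harbor) − (others' welfare with Harbor) = 515 − 509 = $6.

Harbor pays $6.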